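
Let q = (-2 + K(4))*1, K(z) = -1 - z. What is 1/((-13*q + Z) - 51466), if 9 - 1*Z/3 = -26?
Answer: -1/51270 ≈ -1.9505e-5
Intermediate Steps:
Z = 105 (Z = 27 - 3*(-26) = 27 + 78 = 105)
q = -7 (q = (-2 + (-1 - 1*4))*1 = (-2 + (-1 - 4))*1 = (-2 - 5)*1 = -7*1 = -7)
1/((-13*q + Z) - 51466) = 1/((-13*(-7) + 105) - 51466) = 1/((91 + 105) - 51466) = 1/(196 - 51466) = 1/(-51270) = -1/51270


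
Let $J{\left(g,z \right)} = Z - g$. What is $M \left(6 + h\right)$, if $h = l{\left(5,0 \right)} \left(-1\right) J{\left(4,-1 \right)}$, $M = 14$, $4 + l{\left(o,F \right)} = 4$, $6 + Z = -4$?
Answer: $84$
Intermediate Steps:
$Z = -10$ ($Z = -6 - 4 = -10$)
$l{\left(o,F \right)} = 0$ ($l{\left(o,F \right)} = -4 + 4 = 0$)
$J{\left(g,z \right)} = -10 - g$
$h = 0$ ($h = 0 \left(-1\right) \left(-10 - 4\right) = 0 \left(-10 - 4\right) = 0 \left(-14\right) = 0$)
$M \left(6 + h\right) = 14 \left(6 + 0\right) = 14 \cdot 6 = 84$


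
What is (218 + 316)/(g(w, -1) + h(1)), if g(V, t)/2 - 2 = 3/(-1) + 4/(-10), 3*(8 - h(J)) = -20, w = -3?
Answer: 45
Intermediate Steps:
h(J) = 44/3 (h(J) = 8 - 1/3*(-20) = 8 + 20/3 = 44/3)
g(V, t) = -14/5 (g(V, t) = 4 + 2*(3/(-1) + 4/(-10)) = 4 + 2*(3*(-1) + 4*(-1/10)) = 4 + 2*(-3 - 2/5) = 4 + 2*(-17/5) = 4 - 34/5 = -14/5)
(218 + 316)/(g(w, -1) + h(1)) = (218 + 316)/(-14/5 + 44/3) = 534/(178/15) = 534*(15/178) = 45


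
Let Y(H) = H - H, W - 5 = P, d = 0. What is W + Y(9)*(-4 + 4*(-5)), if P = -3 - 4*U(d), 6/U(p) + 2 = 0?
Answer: 14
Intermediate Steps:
U(p) = -3 (U(p) = 6/(-2 + 0) = 6/(-2) = 6*(-½) = -3)
P = 9 (P = -3 - 4*(-3) = -3 + 12 = 9)
W = 14 (W = 5 + 9 = 14)
Y(H) = 0
W + Y(9)*(-4 + 4*(-5)) = 14 + 0*(-4 + 4*(-5)) = 14 + 0*(-4 - 20) = 14 + 0*(-24) = 14 + 0 = 14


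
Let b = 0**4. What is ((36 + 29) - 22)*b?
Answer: 0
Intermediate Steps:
b = 0
((36 + 29) - 22)*b = ((36 + 29) - 22)*0 = (65 - 22)*0 = 43*0 = 0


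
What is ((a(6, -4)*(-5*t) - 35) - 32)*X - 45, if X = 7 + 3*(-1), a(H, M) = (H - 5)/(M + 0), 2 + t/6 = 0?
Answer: -373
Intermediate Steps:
t = -12 (t = -12 + 6*0 = -12 + 0 = -12)
a(H, M) = (-5 + H)/M
X = 4 (X = 7 - 3 = 4)
((a(6, -4)*(-5*t) - 35) - 32)*X - 45 = ((((-5 + 6)/(-4))*(-5*(-12)) - 35) - 32)*4 - 45 = ((-1/4*1*60 - 35) - 32)*4 - 45 = ((-1/4*60 - 35) - 32)*4 - 45 = ((-15 - 35) - 32)*4 - 45 = (-50 - 32)*4 - 45 = -82*4 - 45 = -328 - 45 = -373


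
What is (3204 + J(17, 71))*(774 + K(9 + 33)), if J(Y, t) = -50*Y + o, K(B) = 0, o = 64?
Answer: 1871532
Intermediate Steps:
J(Y, t) = 64 - 50*Y (J(Y, t) = -50*Y + 64 = 64 - 50*Y)
(3204 + J(17, 71))*(774 + K(9 + 33)) = (3204 + (64 - 50*17))*(774 + 0) = (3204 + (64 - 850))*774 = (3204 - 786)*774 = 2418*774 = 1871532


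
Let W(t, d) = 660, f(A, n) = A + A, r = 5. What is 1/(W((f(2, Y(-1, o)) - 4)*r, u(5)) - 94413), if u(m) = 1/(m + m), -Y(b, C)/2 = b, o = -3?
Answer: -1/93753 ≈ -1.0666e-5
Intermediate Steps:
Y(b, C) = -2*b
u(m) = 1/(2*m)
f(A, n) = 2*A
1/(W((f(2, Y(-1, o)) - 4)*r, u(5)) - 94413) = 1/(660 - 94413) = 1/(-93753) = -1/93753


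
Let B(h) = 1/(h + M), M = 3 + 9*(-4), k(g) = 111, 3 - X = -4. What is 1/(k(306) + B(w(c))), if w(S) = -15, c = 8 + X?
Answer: 48/5327 ≈ 0.0090107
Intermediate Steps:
X = 7 (X = 3 - 1*(-4) = 3 + 4 = 7)
c = 15 (c = 8 + 7 = 15)
M = -33 (M = 3 - 36 = -33)
B(h) = 1/(-33 + h) (B(h) = 1/(h - 33) = 1/(-33 + h))
1/(k(306) + B(w(c))) = 1/(111 + 1/(-33 - 15)) = 1/(111 + 1/(-48)) = 1/(111 - 1/48) = 1/(5327/48) = 48/5327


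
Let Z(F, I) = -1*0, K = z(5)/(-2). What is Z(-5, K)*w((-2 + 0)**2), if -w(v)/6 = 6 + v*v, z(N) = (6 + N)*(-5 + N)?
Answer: 0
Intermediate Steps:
z(N) = (-5 + N)*(6 + N)
w(v) = -36 - 6*v**2 (w(v) = -6*(6 + v*v) = -6*(6 + v**2) = -36 - 6*v**2)
K = 0 (K = (-30 + 5 + 5**2)/(-2) = (-30 + 5 + 25)*(-1/2) = 0*(-1/2) = 0)
Z(F, I) = 0
Z(-5, K)*w((-2 + 0)**2) = 0*(-36 - 6*(-2 + 0)**4) = 0*(-36 - 6*((-2)**2)**2) = 0*(-36 - 6*4**2) = 0*(-36 - 6*16) = 0*(-36 - 96) = 0*(-132) = 0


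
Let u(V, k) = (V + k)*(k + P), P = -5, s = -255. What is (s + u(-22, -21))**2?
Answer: 744769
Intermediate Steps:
u(V, k) = (-5 + k)*(V + k) (u(V, k) = (V + k)*(k - 5) = (V + k)*(-5 + k) = (-5 + k)*(V + k))
(s + u(-22, -21))**2 = (-255 + ((-21)**2 - 5*(-22) - 5*(-21) - 22*(-21)))**2 = (-255 + (441 + 110 + 105 + 462))**2 = (-255 + 1118)**2 = 863**2 = 744769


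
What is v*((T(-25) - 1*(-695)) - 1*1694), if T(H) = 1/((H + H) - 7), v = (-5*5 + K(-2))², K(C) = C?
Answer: -13837392/19 ≈ -7.2828e+5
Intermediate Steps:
v = 729 (v = (-5*5 - 2)² = (-25 - 2)² = (-27)² = 729)
T(H) = 1/(-7 + 2*H) (T(H) = 1/(2*H - 7) = 1/(-7 + 2*H))
v*((T(-25) - 1*(-695)) - 1*1694) = 729*((1/(-7 + 2*(-25)) - 1*(-695)) - 1*1694) = 729*((1/(-7 - 50) + 695) - 1694) = 729*((1/(-57) + 695) - 1694) = 729*((-1/57 + 695) - 1694) = 729*(39614/57 - 1694) = 729*(-56944/57) = -13837392/19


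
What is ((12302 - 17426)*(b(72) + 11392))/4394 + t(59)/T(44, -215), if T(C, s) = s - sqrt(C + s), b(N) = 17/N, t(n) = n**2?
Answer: (-1050728721*sqrt(19) + 75393998089*I)/(26364*(-215*I + 3*sqrt(19))) ≈ -13301.0 + 0.98112*I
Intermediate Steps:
((12302 - 17426)*(b(72) + 11392))/4394 + t(59)/T(44, -215) = ((12302 - 17426)*(17/72 + 11392))/4394 + 59**2/(-215 - sqrt(44 - 215)) = -5124*(17*(1/72) + 11392)*(1/4394) + 3481/(-215 - sqrt(-171)) = -5124*(17/72 + 11392)*(1/4394) + 3481/(-215 - 3*I*sqrt(19)) = -5124*820241/72*(1/4394) + 3481/(-215 - 3*I*sqrt(19)) = -350242907/6*1/4394 + 3481/(-215 - 3*I*sqrt(19)) = -350242907/26364 + 3481/(-215 - 3*I*sqrt(19))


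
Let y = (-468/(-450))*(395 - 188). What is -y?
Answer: -5382/25 ≈ -215.28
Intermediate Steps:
y = 5382/25 (y = -468*(-1/450)*207 = (26/25)*207 = 5382/25 ≈ 215.28)
-y = -1*5382/25 = -5382/25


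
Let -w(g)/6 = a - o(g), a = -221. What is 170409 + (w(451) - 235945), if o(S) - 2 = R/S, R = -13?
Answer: -28953376/451 ≈ -64198.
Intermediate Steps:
o(S) = 2 - 13/S
w(g) = 1338 - 78/g (w(g) = -6*(-221 - (2 - 13/g)) = -6*(-221 + (-2 + 13/g)) = -6*(-223 + 13/g) = 1338 - 78/g)
170409 + (w(451) - 235945) = 170409 + ((1338 - 78/451) - 235945) = 170409 + (603360/451 - 235945) = 170409 - 105807835/451 = -28953376/451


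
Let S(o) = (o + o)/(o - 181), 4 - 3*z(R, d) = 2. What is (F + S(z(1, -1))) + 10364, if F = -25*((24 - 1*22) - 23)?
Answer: 5890945/541 ≈ 10889.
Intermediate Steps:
z(R, d) = 2/3 (z(R, d) = 4/3 - 1/3*2 = 4/3 - 2/3 = 2/3)
S(o) = 2*o/(-181 + o) (S(o) = (2*o)/(-181 + o) = 2*o/(-181 + o))
F = 525 (F = -25*((24 - 22) - 23) = -25*(2 - 23) = -25*(-21) = 525)
(F + S(z(1, -1))) + 10364 = (525 + 2*(2/3)/(-181 + 2/3)) + 10364 = (525 + 2*(2/3)/(-541/3)) + 10364 = (525 + 2*(2/3)*(-3/541)) + 10364 = (525 - 4/541) + 10364 = 284021/541 + 10364 = 5890945/541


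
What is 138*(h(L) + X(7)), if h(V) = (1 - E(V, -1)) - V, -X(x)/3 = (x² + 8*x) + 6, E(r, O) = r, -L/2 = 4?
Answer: -43608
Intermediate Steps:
L = -8 (L = -2*4 = -8)
X(x) = -18 - 24*x - 3*x² (X(x) = -3*((x² + 8*x) + 6) = -3*(6 + x² + 8*x) = -18 - 24*x - 3*x²)
h(V) = 1 - 2*V (h(V) = (1 - V) - V = 1 - 2*V)
138*(h(L) + X(7)) = 138*((1 - 2*(-8)) + (-18 - 24*7 - 3*7²)) = 138*((1 + 16) + (-18 - 168 - 3*49)) = 138*(17 + (-18 - 168 - 147)) = 138*(17 - 333) = 138*(-316) = -43608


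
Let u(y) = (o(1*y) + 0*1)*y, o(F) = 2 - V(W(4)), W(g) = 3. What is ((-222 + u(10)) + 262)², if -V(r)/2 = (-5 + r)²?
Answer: 19600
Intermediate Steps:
V(r) = -2*(-5 + r)²
o(F) = 10 (o(F) = 2 - (-2)*(-5 + 3)² = 2 - (-2)*(-2)² = 2 - (-2)*4 = 2 - 1*(-8) = 2 + 8 = 10)
u(y) = 10*y (u(y) = (10 + 0*1)*y = (10 + 0)*y = 10*y)
((-222 + u(10)) + 262)² = ((-222 + 10*10) + 262)² = ((-222 + 100) + 262)² = (-122 + 262)² = 140² = 19600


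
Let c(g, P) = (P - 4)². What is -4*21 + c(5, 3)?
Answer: -83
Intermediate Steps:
c(g, P) = (-4 + P)²
-4*21 + c(5, 3) = -4*21 + (-4 + 3)² = -84 + (-1)² = -84 + 1 = -83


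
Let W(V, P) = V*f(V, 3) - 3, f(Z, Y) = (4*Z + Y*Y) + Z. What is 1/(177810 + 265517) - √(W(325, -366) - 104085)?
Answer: 1/443327 - √426962 ≈ -653.42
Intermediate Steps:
f(Z, Y) = Y² + 5*Z (f(Z, Y) = (4*Z + Y²) + Z = (Y² + 4*Z) + Z = Y² + 5*Z)
W(V, P) = -3 + V*(9 + 5*V) (W(V, P) = V*(3² + 5*V) - 3 = V*(9 + 5*V) - 3 = -3 + V*(9 + 5*V))
1/(177810 + 265517) - √(W(325, -366) - 104085) = 1/(177810 + 265517) - √((-3 + 325*(9 + 5*325)) - 104085) = 1/443327 - √((-3 + 325*(9 + 1625)) - 104085) = 1/443327 - √((-3 + 325*1634) - 104085) = 1/443327 - √((-3 + 531050) - 104085) = 1/443327 - √(531047 - 104085) = 1/443327 - √426962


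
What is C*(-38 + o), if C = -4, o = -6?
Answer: 176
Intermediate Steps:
C*(-38 + o) = -4*(-38 - 6) = -4*(-44) = 176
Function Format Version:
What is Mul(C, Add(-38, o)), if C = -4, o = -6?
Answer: 176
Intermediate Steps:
Mul(C, Add(-38, o)) = Mul(-4, Add(-38, -6)) = Mul(-4, -44) = 176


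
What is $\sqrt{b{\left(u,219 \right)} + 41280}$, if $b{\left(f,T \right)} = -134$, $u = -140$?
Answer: $\sqrt{41146} \approx 202.84$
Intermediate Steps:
$\sqrt{b{\left(u,219 \right)} + 41280} = \sqrt{-134 + 41280} = \sqrt{41146}$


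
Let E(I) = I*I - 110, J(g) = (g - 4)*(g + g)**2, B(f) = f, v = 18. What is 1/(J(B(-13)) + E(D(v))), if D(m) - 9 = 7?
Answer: -1/11346 ≈ -8.8137e-5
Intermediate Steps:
D(m) = 16 (D(m) = 9 + 7 = 16)
J(g) = 4*g**2*(-4 + g) (J(g) = (-4 + g)*(2*g)**2 = (-4 + g)*(4*g**2) = 4*g**2*(-4 + g))
E(I) = -110 + I**2 (E(I) = I**2 - 110 = -110 + I**2)
1/(J(B(-13)) + E(D(v))) = 1/(4*(-13)**2*(-4 - 13) + (-110 + 16**2)) = 1/(4*169*(-17) + (-110 + 256)) = 1/(-11492 + 146) = 1/(-11346) = -1/11346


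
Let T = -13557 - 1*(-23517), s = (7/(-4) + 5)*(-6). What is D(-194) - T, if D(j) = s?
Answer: -19959/2 ≈ -9979.5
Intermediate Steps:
s = -39/2 (s = (7*(-¼) + 5)*(-6) = (-7/4 + 5)*(-6) = (13/4)*(-6) = -39/2 ≈ -19.500)
D(j) = -39/2
T = 9960 (T = -13557 + 23517 = 9960)
D(-194) - T = -39/2 - 1*9960 = -39/2 - 9960 = -19959/2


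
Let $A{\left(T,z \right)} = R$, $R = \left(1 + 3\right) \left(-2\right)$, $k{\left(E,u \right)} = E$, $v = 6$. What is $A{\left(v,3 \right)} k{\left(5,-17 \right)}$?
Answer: $-40$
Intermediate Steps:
$R = -8$ ($R = 4 \left(-2\right) = -8$)
$A{\left(T,z \right)} = -8$
$A{\left(v,3 \right)} k{\left(5,-17 \right)} = \left(-8\right) 5 = -40$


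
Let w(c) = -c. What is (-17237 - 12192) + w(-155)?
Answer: -29274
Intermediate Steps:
(-17237 - 12192) + w(-155) = (-17237 - 12192) - 1*(-155) = -29429 + 155 = -29274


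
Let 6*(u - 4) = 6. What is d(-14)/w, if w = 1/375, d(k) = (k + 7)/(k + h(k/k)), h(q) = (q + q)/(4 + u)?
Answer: 23625/124 ≈ 190.52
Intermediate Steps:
u = 5 (u = 4 + (1/6)*6 = 4 + 1 = 5)
h(q) = 2*q/9 (h(q) = (q + q)/(4 + 5) = (2*q)/9 = (2*q)*(1/9) = 2*q/9)
d(k) = (7 + k)/(2/9 + k) (d(k) = (k + 7)/(k + 2*(k/k)/9) = (7 + k)/(k + (2/9)*1) = (7 + k)/(k + 2/9) = (7 + k)/(2/9 + k))
w = 1/375 ≈ 0.0026667
d(-14)/w = (9*(7 - 14)/(2 + 9*(-14)))/(1/375) = (9*(-7)/(2 - 126))*375 = (9*(-7)/(-124))*375 = (9*(-1/124)*(-7))*375 = (63/124)*375 = 23625/124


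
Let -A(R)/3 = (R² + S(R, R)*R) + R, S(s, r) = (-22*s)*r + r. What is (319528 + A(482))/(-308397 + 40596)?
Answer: -7389615226/267801 ≈ -27594.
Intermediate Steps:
S(s, r) = r - 22*r*s (S(s, r) = -22*r*s + r = r - 22*r*s)
A(R) = -3*R - 3*R² - 3*R²*(1 - 22*R) (A(R) = -3*((R² + (R*(1 - 22*R))*R) + R) = -3*((R² + R²*(1 - 22*R)) + R) = -3*(R + R² + R²*(1 - 22*R)) = -3*R - 3*R² - 3*R²*(1 - 22*R))
(319528 + A(482))/(-308397 + 40596) = (319528 + 3*482*(-1 - 2*482 + 22*482²))/(-308397 + 40596) = (319528 + 3*482*(-1 - 964 + 22*232324))/(-267801) = (319528 + 3*482*(-1 - 964 + 5111128))*(-1/267801) = (319528 + 3*482*5110163)*(-1/267801) = (319528 + 7389295698)*(-1/267801) = 7389615226*(-1/267801) = -7389615226/267801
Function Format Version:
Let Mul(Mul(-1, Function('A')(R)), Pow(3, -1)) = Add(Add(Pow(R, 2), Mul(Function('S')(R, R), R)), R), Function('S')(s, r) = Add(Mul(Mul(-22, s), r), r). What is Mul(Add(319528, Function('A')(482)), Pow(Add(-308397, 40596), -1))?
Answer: Rational(-7389615226, 267801) ≈ -27594.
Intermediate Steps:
Function('S')(s, r) = Add(r, Mul(-22, r, s)) (Function('S')(s, r) = Add(Mul(-22, r, s), r) = Add(r, Mul(-22, r, s)))
Function('A')(R) = Add(Mul(-3, R), Mul(-3, Pow(R, 2)), Mul(-3, Pow(R, 2), Add(1, Mul(-22, R)))) (Function('A')(R) = Mul(-3, Add(Add(Pow(R, 2), Mul(Mul(R, Add(1, Mul(-22, R))), R)), R)) = Mul(-3, Add(Add(Pow(R, 2), Mul(Pow(R, 2), Add(1, Mul(-22, R)))), R)) = Mul(-3, Add(R, Pow(R, 2), Mul(Pow(R, 2), Add(1, Mul(-22, R))))) = Add(Mul(-3, R), Mul(-3, Pow(R, 2)), Mul(-3, Pow(R, 2), Add(1, Mul(-22, R)))))
Mul(Add(319528, Function('A')(482)), Pow(Add(-308397, 40596), -1)) = Mul(Add(319528, Mul(3, 482, Add(-1, Mul(-2, 482), Mul(22, Pow(482, 2))))), Pow(Add(-308397, 40596), -1)) = Mul(Add(319528, Mul(3, 482, Add(-1, -964, Mul(22, 232324)))), Pow(-267801, -1)) = Mul(Add(319528, Mul(3, 482, Add(-1, -964, 5111128))), Rational(-1, 267801)) = Mul(Add(319528, Mul(3, 482, 5110163)), Rational(-1, 267801)) = Mul(Add(319528, 7389295698), Rational(-1, 267801)) = Mul(7389615226, Rational(-1, 267801)) = Rational(-7389615226, 267801)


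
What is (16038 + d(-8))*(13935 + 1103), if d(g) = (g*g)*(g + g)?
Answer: 225780532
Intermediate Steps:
d(g) = 2*g³ (d(g) = g²*(2*g) = 2*g³)
(16038 + d(-8))*(13935 + 1103) = (16038 + 2*(-8)³)*(13935 + 1103) = (16038 + 2*(-512))*15038 = (16038 - 1024)*15038 = 15014*15038 = 225780532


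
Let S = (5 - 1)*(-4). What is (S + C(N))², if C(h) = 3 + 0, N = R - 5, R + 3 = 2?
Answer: 169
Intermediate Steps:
R = -1 (R = -3 + 2 = -1)
N = -6 (N = -1 - 5 = -6)
S = -16 (S = 4*(-4) = -16)
C(h) = 3
(S + C(N))² = (-16 + 3)² = (-13)² = 169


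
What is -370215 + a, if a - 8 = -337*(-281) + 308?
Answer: -275202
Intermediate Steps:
a = 95013 (a = 8 + (-337*(-281) + 308) = 8 + (94697 + 308) = 8 + 95005 = 95013)
-370215 + a = -370215 + 95013 = -275202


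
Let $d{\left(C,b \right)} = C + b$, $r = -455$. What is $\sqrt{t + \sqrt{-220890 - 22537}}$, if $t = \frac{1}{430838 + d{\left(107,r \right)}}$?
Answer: $\frac{\sqrt{430490 + 185321640100 i \sqrt{243427}}}{430490} \approx 15.706 + 15.706 i$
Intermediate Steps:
$t = \frac{1}{430490}$ ($t = \frac{1}{430838 + \left(107 - 455\right)} = \frac{1}{430838 - 348} = \frac{1}{430490} \approx 2.3229 \cdot 10^{-6}$)
$\sqrt{t + \sqrt{-220890 - 22537}} = \sqrt{\frac{1}{430490} + \sqrt{-220890 - 22537}} = \sqrt{\frac{1}{430490} + \sqrt{-243427}} = \sqrt{\frac{1}{430490} + i \sqrt{243427}}$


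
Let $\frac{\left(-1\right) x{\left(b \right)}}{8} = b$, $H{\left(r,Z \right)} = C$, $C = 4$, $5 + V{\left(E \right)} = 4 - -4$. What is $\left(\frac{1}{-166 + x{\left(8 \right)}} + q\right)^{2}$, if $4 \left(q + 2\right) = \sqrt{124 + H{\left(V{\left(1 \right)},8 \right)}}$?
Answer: $\frac{635721}{52900} - \frac{922 \sqrt{2}}{115} \approx 0.67911$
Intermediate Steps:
$V{\left(E \right)} = 3$ ($V{\left(E \right)} = -5 + \left(4 - -4\right) = -5 + \left(4 + 4\right) = -5 + 8 = 3$)
$H{\left(r,Z \right)} = 4$
$x{\left(b \right)} = - 8 b$
$q = -2 + 2 \sqrt{2}$ ($q = -2 + \frac{\sqrt{124 + 4}}{4} = -2 + \frac{\sqrt{128}}{4} = -2 + \frac{8 \sqrt{2}}{4} = -2 + 2 \sqrt{2} \approx 0.82843$)
$\left(\frac{1}{-166 + x{\left(8 \right)}} + q\right)^{2} = \left(\frac{1}{-166 - 64} - \left(2 - 2 \sqrt{2}\right)\right)^{2} = \left(\frac{1}{-230} - \left(2 - 2 \sqrt{2}\right)\right)^{2} = \left(- \frac{1}{230} - \left(2 - 2 \sqrt{2}\right)\right)^{2} = \left(- \frac{461}{230} + 2 \sqrt{2}\right)^{2}$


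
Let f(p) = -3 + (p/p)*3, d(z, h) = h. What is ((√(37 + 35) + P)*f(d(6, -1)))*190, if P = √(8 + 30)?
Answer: 0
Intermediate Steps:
f(p) = 0 (f(p) = -3 + 1*3 = -3 + 3 = 0)
P = √38 ≈ 6.1644
((√(37 + 35) + P)*f(d(6, -1)))*190 = ((√(37 + 35) + √38)*0)*190 = ((√72 + √38)*0)*190 = ((6*√2 + √38)*0)*190 = ((√38 + 6*√2)*0)*190 = 0*190 = 0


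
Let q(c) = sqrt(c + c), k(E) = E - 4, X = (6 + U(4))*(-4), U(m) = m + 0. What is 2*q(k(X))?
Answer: 4*I*sqrt(22) ≈ 18.762*I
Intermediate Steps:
U(m) = m
X = -40 (X = (6 + 4)*(-4) = 10*(-4) = -40)
k(E) = -4 + E
q(c) = sqrt(2)*sqrt(c) (q(c) = sqrt(2*c) = sqrt(2)*sqrt(c))
2*q(k(X)) = 2*(sqrt(2)*sqrt(-4 - 40)) = 2*(sqrt(2)*sqrt(-44)) = 2*(sqrt(2)*(2*I*sqrt(11))) = 2*(2*I*sqrt(22)) = 4*I*sqrt(22)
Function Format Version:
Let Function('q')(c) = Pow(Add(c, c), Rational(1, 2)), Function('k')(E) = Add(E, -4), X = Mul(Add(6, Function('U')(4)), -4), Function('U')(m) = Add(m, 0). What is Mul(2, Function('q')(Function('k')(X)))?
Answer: Mul(4, I, Pow(22, Rational(1, 2))) ≈ Mul(18.762, I)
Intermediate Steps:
Function('U')(m) = m
X = -40 (X = Mul(Add(6, 4), -4) = Mul(10, -4) = -40)
Function('k')(E) = Add(-4, E)
Function('q')(c) = Mul(Pow(2, Rational(1, 2)), Pow(c, Rational(1, 2))) (Function('q')(c) = Pow(Mul(2, c), Rational(1, 2)) = Mul(Pow(2, Rational(1, 2)), Pow(c, Rational(1, 2))))
Mul(2, Function('q')(Function('k')(X))) = Mul(2, Mul(Pow(2, Rational(1, 2)), Pow(Add(-4, -40), Rational(1, 2)))) = Mul(2, Mul(Pow(2, Rational(1, 2)), Pow(-44, Rational(1, 2)))) = Mul(2, Mul(Pow(2, Rational(1, 2)), Mul(2, I, Pow(11, Rational(1, 2))))) = Mul(2, Mul(2, I, Pow(22, Rational(1, 2)))) = Mul(4, I, Pow(22, Rational(1, 2)))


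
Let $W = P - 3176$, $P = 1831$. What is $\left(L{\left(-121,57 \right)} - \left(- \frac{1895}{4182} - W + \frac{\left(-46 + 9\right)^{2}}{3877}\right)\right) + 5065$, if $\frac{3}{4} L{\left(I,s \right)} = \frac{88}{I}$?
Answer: $\frac{221101992997}{59449918} \approx 3719.1$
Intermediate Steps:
$L{\left(I,s \right)} = \frac{352}{3 I}$ ($L{\left(I,s \right)} = \frac{4 \frac{88}{I}}{3} = \frac{352}{3 I}$)
$W = -1345$ ($W = 1831 - 3176 = -1345$)
$\left(L{\left(-121,57 \right)} - \left(- \frac{1895}{4182} - W + \frac{\left(-46 + 9\right)^{2}}{3877}\right)\right) + 5065 = \left(\frac{352}{3 \left(-121\right)} - \left(1345 - \frac{1895}{4182} + \frac{\left(-46 + 9\right)^{2}}{3877}\right)\right) + 5065 = \left(\frac{352}{3} \left(- \frac{1}{121}\right) - \left(1345 - \frac{1895}{4182} + \left(-37\right)^{2} \cdot \frac{1}{3877}\right)\right) + 5065 = \left(- \frac{32}{33} - \left(\frac{5622895}{4182} + \frac{1369}{3877}\right)\right) + 5065 = \left(- \frac{32}{33} - \frac{21805689073}{16213614}\right) + 5065 = - \frac{80011841673}{59449918} + 5065 = \frac{221101992997}{59449918}$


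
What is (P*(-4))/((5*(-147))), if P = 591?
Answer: 788/245 ≈ 3.2163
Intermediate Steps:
(P*(-4))/((5*(-147))) = (591*(-4))/((5*(-147))) = -2364/(-735) = -2364*(-1/735) = 788/245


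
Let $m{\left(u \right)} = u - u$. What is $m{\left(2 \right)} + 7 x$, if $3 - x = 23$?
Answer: $-140$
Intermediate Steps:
$x = -20$ ($x = 3 - 23 = -20$)
$m{\left(u \right)} = 0$
$m{\left(2 \right)} + 7 x = 0 + 7 \left(-20\right) = 0 - 140 = -140$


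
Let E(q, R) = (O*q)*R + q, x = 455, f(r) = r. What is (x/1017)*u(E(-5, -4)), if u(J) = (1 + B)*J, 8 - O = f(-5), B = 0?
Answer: 38675/339 ≈ 114.09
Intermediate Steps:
O = 13 (O = 8 - 1*(-5) = 8 + 5 = 13)
E(q, R) = q + 13*R*q (E(q, R) = (13*q)*R + q = 13*R*q + q = q + 13*R*q)
u(J) = J (u(J) = (1 + 0)*J = 1*J = J)
(x/1017)*u(E(-5, -4)) = (455/1017)*(-5*(1 + 13*(-4))) = (455*(1/1017))*(-5*(1 - 52)) = 455*(-5*(-51))/1017 = (455/1017)*255 = 38675/339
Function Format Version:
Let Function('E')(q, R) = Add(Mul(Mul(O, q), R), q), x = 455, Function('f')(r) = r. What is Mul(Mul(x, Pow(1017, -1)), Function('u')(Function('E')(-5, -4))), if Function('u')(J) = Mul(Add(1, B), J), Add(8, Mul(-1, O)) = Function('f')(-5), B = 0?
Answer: Rational(38675, 339) ≈ 114.09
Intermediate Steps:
O = 13 (O = Add(8, Mul(-1, -5)) = Add(8, 5) = 13)
Function('E')(q, R) = Add(q, Mul(13, R, q)) (Function('E')(q, R) = Add(Mul(Mul(13, q), R), q) = Add(Mul(13, R, q), q) = Add(q, Mul(13, R, q)))
Function('u')(J) = J (Function('u')(J) = Mul(Add(1, 0), J) = Mul(1, J) = J)
Mul(Mul(x, Pow(1017, -1)), Function('u')(Function('E')(-5, -4))) = Mul(Mul(455, Pow(1017, -1)), Mul(-5, Add(1, Mul(13, -4)))) = Mul(Mul(455, Rational(1, 1017)), Mul(-5, Add(1, -52))) = Mul(Rational(455, 1017), Mul(-5, -51)) = Mul(Rational(455, 1017), 255) = Rational(38675, 339)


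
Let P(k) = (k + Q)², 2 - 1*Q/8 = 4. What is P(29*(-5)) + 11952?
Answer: 37873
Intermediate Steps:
Q = -16 (Q = 16 - 8*4 = 16 - 32 = -16)
P(k) = (-16 + k)² (P(k) = (k - 16)² = (-16 + k)²)
P(29*(-5)) + 11952 = (-16 + 29*(-5))² + 11952 = (-16 - 145)² + 11952 = (-161)² + 11952 = 25921 + 11952 = 37873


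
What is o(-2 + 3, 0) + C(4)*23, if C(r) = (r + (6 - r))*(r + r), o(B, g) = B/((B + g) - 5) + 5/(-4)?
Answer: 2205/2 ≈ 1102.5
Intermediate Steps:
o(B, g) = -5/4 + B/(-5 + B + g) (o(B, g) = B/(-5 + B + g) + 5*(-1/4) = B/(-5 + B + g) - 5/4 = -5/4 + B/(-5 + B + g))
C(r) = 12*r (C(r) = 6*(2*r) = 12*r)
o(-2 + 3, 0) + C(4)*23 = (25 - (-2 + 3) - 5*0)/(4*(-5 + (-2 + 3) + 0)) + (12*4)*23 = (25 - 1*1 + 0)/(4*(-5 + 1 + 0)) + 48*23 = (1/4)*(25 - 1 + 0)/(-4) + 1104 = (1/4)*(-1/4)*24 + 1104 = -3/2 + 1104 = 2205/2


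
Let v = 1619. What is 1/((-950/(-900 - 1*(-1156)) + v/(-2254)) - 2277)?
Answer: -144256/329109853 ≈ -0.00043832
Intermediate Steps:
1/((-950/(-900 - 1*(-1156)) + v/(-2254)) - 2277) = 1/((-950/(-900 - 1*(-1156)) + 1619/(-2254)) - 2277) = 1/((-950/(-900 + 1156) + 1619*(-1/2254)) - 2277) = 1/((-950/256 - 1619/2254) - 2277) = 1/((-950*1/256 - 1619/2254) - 2277) = 1/((-475/128 - 1619/2254) - 2277) = 1/(-638941/144256 - 2277) = 1/(-329109853/144256) = -144256/329109853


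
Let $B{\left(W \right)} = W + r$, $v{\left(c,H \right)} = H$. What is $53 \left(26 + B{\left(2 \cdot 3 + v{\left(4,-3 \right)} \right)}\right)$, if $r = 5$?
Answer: $1802$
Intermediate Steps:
$B{\left(W \right)} = 5 + W$ ($B{\left(W \right)} = W + 5 = 5 + W$)
$53 \left(26 + B{\left(2 \cdot 3 + v{\left(4,-3 \right)} \right)}\right) = 53 \left(26 + \left(5 + \left(2 \cdot 3 - 3\right)\right)\right) = 53 \left(26 + \left(5 + \left(6 - 3\right)\right)\right) = 53 \left(26 + \left(5 + 3\right)\right) = 53 \left(26 + 8\right) = 53 \cdot 34 = 1802$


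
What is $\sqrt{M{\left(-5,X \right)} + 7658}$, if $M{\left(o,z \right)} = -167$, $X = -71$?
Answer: $\sqrt{7491} \approx 86.551$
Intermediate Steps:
$\sqrt{M{\left(-5,X \right)} + 7658} = \sqrt{-167 + 7658} = \sqrt{7491}$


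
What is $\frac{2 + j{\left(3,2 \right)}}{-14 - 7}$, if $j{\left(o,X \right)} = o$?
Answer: $- \frac{5}{21} \approx -0.2381$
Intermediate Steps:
$\frac{2 + j{\left(3,2 \right)}}{-14 - 7} = \frac{2 + 3}{-14 - 7} = \frac{1}{-14 - 7} \cdot 5 = \frac{1}{-21} \cdot 5 = \left(- \frac{1}{21}\right) 5 = - \frac{5}{21}$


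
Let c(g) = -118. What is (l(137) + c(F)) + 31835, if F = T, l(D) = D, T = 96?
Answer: 31854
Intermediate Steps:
F = 96
(l(137) + c(F)) + 31835 = (137 - 118) + 31835 = 19 + 31835 = 31854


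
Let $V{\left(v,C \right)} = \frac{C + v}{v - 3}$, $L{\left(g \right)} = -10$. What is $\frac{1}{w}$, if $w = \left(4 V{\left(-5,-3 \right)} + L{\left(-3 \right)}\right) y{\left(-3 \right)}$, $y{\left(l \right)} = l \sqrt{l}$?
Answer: $- \frac{i \sqrt{3}}{54} \approx - 0.032075 i$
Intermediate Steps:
$V{\left(v,C \right)} = \frac{C + v}{-3 + v}$
$y{\left(l \right)} = l^{\frac{3}{2}}$
$w = 18 i \sqrt{3}$ ($w = \left(4 \frac{-3 - 5}{-3 - 5} - 10\right) \left(-3\right)^{\frac{3}{2}} = \left(4 \frac{1}{-8} \left(-8\right) - 10\right) \left(- 3 i \sqrt{3}\right) = \left(4 \left(\left(- \frac{1}{8}\right) \left(-8\right)\right) - 10\right) \left(- 3 i \sqrt{3}\right) = \left(4 \cdot 1 - 10\right) \left(- 3 i \sqrt{3}\right) = \left(4 - 10\right) \left(- 3 i \sqrt{3}\right) = - 6 \left(- 3 i \sqrt{3}\right) = 18 i \sqrt{3} \approx 31.177 i$)
$\frac{1}{w} = \frac{1}{18 i \sqrt{3}} = - \frac{i \sqrt{3}}{54}$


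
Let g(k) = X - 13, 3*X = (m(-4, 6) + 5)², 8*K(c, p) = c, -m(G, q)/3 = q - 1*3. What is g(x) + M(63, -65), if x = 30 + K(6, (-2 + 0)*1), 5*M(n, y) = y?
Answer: -62/3 ≈ -20.667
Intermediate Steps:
m(G, q) = 9 - 3*q (m(G, q) = -3*(q - 1*3) = -3*(q - 3) = -3*(-3 + q) = 9 - 3*q)
M(n, y) = y/5
K(c, p) = c/8
X = 16/3 (X = ((9 - 3*6) + 5)²/3 = ((9 - 18) + 5)²/3 = (-9 + 5)²/3 = (⅓)*(-4)² = (⅓)*16 = 16/3 ≈ 5.3333)
x = 123/4 (x = 30 + (⅛)*6 = 30 + ¾ = 123/4 ≈ 30.750)
g(k) = -23/3 (g(k) = 16/3 - 13 = -23/3)
g(x) + M(63, -65) = -23/3 + (⅕)*(-65) = -23/3 - 13 = -62/3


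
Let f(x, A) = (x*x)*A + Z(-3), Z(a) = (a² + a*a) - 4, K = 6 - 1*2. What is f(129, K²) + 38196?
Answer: 304466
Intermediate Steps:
K = 4 (K = 6 - 2 = 4)
Z(a) = -4 + 2*a² (Z(a) = (a² + a²) - 4 = 2*a² - 4 = -4 + 2*a²)
f(x, A) = 14 + A*x² (f(x, A) = (x*x)*A + (-4 + 2*(-3)²) = x²*A + (-4 + 2*9) = A*x² + (-4 + 18) = A*x² + 14 = 14 + A*x²)
f(129, K²) + 38196 = (14 + 4²*129²) + 38196 = (14 + 16*16641) + 38196 = (14 + 266256) + 38196 = 266270 + 38196 = 304466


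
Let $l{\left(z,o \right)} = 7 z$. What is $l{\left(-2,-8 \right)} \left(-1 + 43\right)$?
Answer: $-588$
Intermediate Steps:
$l{\left(-2,-8 \right)} \left(-1 + 43\right) = 7 \left(-2\right) \left(-1 + 43\right) = \left(-14\right) 42 = -588$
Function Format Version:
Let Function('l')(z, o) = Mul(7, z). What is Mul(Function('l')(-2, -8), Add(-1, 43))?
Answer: -588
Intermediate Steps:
Mul(Function('l')(-2, -8), Add(-1, 43)) = Mul(Mul(7, -2), Add(-1, 43)) = Mul(-14, 42) = -588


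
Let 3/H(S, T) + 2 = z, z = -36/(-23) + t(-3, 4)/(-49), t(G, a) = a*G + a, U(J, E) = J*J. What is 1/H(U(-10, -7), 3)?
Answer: -102/1127 ≈ -0.090506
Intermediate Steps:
U(J, E) = J²
t(G, a) = a + G*a (t(G, a) = G*a + a = a + G*a)
z = 1948/1127 (z = -36/(-23) + (4*(1 - 3))/(-49) = -36*(-1/23) + (4*(-2))*(-1/49) = 36/23 - 8*(-1/49) = 36/23 + 8/49 = 1948/1127 ≈ 1.7285)
H(S, T) = -1127/102 (H(S, T) = 3/(-2 + 1948/1127) = 3/(-306/1127) = 3*(-1127/306) = -1127/102)
1/H(U(-10, -7), 3) = 1/(-1127/102) = -102/1127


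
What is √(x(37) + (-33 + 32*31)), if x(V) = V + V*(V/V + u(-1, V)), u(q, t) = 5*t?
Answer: √7878 ≈ 88.758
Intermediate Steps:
x(V) = V + V*(1 + 5*V) (x(V) = V + V*(V/V + 5*V) = V + V*(1 + 5*V))
√(x(37) + (-33 + 32*31)) = √(37*(2 + 5*37) + (-33 + 32*31)) = √(37*(2 + 185) + (-33 + 992)) = √(37*187 + 959) = √(6919 + 959) = √7878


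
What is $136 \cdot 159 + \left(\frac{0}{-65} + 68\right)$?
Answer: $21692$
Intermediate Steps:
$136 \cdot 159 + \left(\frac{0}{-65} + 68\right) = 21624 + \left(0 \left(- \frac{1}{65}\right) + 68\right) = 21624 + \left(0 + 68\right) = 21624 + 68 = 21692$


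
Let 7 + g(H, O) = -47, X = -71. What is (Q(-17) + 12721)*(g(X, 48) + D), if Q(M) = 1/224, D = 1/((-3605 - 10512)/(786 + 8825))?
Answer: -2199615545145/3162208 ≈ -6.9560e+5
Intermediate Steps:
g(H, O) = -54 (g(H, O) = -7 - 47 = -54)
D = -9611/14117 (D = 1/(-14117/9611) = -9611/14117 ≈ -0.68081)
Q(M) = 1/224
(Q(-17) + 12721)*(g(X, 48) + D) = (1/224 + 12721)*(-54 - 9611/14117) = (2849505/224)*(-771929/14117) = -2199615545145/3162208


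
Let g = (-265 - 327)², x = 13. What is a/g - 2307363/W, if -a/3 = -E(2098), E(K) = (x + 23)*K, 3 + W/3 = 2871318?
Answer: 47630601977/125786567520 ≈ 0.37866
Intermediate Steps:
W = 8613945 (W = -9 + 3*2871318 = -9 + 8613954 = 8613945)
g = 350464 (g = (-592)² = 350464)
E(K) = 36*K (E(K) = (13 + 23)*K = 36*K)
a = 226584 (a = -(-3)*36*2098 = -(-3)*75528 = -3*(-75528) = 226584)
a/g - 2307363/W = 226584/350464 - 2307363/8613945 = 226584*(1/350464) - 2307363*1/8613945 = 28323/43808 - 769121/2871315 = 47630601977/125786567520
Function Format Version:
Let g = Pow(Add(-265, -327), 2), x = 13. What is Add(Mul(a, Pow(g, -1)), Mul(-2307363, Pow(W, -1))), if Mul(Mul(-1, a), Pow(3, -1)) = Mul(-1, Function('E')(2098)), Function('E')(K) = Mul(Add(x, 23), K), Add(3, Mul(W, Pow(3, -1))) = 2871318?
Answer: Rational(47630601977, 125786567520) ≈ 0.37866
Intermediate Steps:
W = 8613945 (W = Add(-9, Mul(3, 2871318)) = Add(-9, 8613954) = 8613945)
g = 350464 (g = Pow(-592, 2) = 350464)
Function('E')(K) = Mul(36, K) (Function('E')(K) = Mul(Add(13, 23), K) = Mul(36, K))
a = 226584 (a = Mul(-3, Mul(-1, Mul(36, 2098))) = Mul(-3, Mul(-1, 75528)) = Mul(-3, -75528) = 226584)
Add(Mul(a, Pow(g, -1)), Mul(-2307363, Pow(W, -1))) = Add(Mul(226584, Pow(350464, -1)), Mul(-2307363, Pow(8613945, -1))) = Add(Mul(226584, Rational(1, 350464)), Mul(-2307363, Rational(1, 8613945))) = Add(Rational(28323, 43808), Rational(-769121, 2871315)) = Rational(47630601977, 125786567520)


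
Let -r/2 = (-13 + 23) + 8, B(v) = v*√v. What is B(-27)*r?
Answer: 2916*I*√3 ≈ 5050.7*I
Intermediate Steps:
B(v) = v^(3/2)
r = -36 (r = -2*((-13 + 23) + 8) = -2*(10 + 8) = -2*18 = -36)
B(-27)*r = (-27)^(3/2)*(-36) = -81*I*√3*(-36) = 2916*I*√3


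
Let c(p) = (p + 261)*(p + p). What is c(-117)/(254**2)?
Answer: -8424/16129 ≈ -0.52229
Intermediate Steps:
c(p) = 2*p*(261 + p) (c(p) = (261 + p)*(2*p) = 2*p*(261 + p))
c(-117)/(254**2) = (2*(-117)*(261 - 117))/(254**2) = (2*(-117)*144)/64516 = -33696*1/64516 = -8424/16129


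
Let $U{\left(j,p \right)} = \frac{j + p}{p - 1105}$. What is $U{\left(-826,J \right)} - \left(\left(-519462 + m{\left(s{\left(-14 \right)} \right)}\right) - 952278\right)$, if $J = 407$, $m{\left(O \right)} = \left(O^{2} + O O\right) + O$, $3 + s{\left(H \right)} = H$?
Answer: $\frac{1026883361}{698} \approx 1.4712 \cdot 10^{6}$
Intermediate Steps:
$s{\left(H \right)} = -3 + H$
$m{\left(O \right)} = O + 2 O^{2}$ ($m{\left(O \right)} = \left(O^{2} + O^{2}\right) + O = 2 O^{2} + O = O + 2 O^{2}$)
$U{\left(j,p \right)} = \frac{j + p}{-1105 + p}$
$U{\left(-826,J \right)} - \left(\left(-519462 + m{\left(s{\left(-14 \right)} \right)}\right) - 952278\right) = \frac{-826 + 407}{-1105 + 407} - \left(\left(-519462 + \left(-3 - 14\right) \left(1 + 2 \left(-3 - 14\right)\right)\right) - 952278\right) = \frac{1}{-698} \left(-419\right) - \left(\left(-519462 - 17 \left(1 + 2 \left(-17\right)\right)\right) - 952278\right) = \left(- \frac{1}{698}\right) \left(-419\right) - \left(\left(-519462 - 17 \left(1 - 34\right)\right) - 952278\right) = \frac{419}{698} - \left(\left(-519462 - -561\right) - 952278\right) = \frac{419}{698} - \left(\left(-519462 + 561\right) - 952278\right) = \frac{419}{698} - \left(-518901 - 952278\right) = \frac{419}{698} - -1471179 = \frac{419}{698} + 1471179 = \frac{1026883361}{698}$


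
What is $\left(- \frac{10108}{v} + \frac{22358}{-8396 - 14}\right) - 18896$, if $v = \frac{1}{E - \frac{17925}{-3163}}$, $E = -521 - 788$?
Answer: $\frac{174969491908863}{13300415} \approx 1.3155 \cdot 10^{7}$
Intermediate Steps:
$E = -1309$ ($E = -521 - 788 = -1309$)
$v = - \frac{3163}{4122442}$ ($v = \frac{1}{-1309 - \frac{17925}{-3163}} = \frac{1}{-1309 - - \frac{17925}{3163}} = \frac{1}{-1309 + \frac{17925}{3163}} = \frac{1}{- \frac{4122442}{3163}} = - \frac{3163}{4122442} \approx -0.00076726$)
$\left(- \frac{10108}{v} + \frac{22358}{-8396 - 14}\right) - 18896 = \left(- \frac{10108}{- \frac{3163}{4122442}} + \frac{22358}{-8396 - 14}\right) - 18896 = \left(\left(-10108\right) \left(- \frac{4122442}{3163}\right) + \frac{22358}{-8396 - 14}\right) - 18896 = \left(\frac{41669643736}{3163} + \frac{22358}{-8410}\right) - 18896 = \left(\frac{41669643736}{3163} + 22358 \left(- \frac{1}{8410}\right)\right) - 18896 = \left(\frac{41669643736}{3163} - \frac{11179}{4205}\right) - 18896 = \frac{175220816550703}{13300415} - 18896 = \frac{174969491908863}{13300415}$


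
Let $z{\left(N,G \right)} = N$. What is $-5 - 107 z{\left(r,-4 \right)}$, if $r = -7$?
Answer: $744$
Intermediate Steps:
$-5 - 107 z{\left(r,-4 \right)} = -5 - -749 = -5 + 749 = 744$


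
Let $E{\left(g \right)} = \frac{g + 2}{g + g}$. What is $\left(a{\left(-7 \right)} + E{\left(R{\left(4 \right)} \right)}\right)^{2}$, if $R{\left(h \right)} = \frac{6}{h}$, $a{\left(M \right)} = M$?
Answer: $\frac{1225}{36} \approx 34.028$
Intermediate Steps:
$E{\left(g \right)} = \frac{2 + g}{2 g}$
$\left(a{\left(-7 \right)} + E{\left(R{\left(4 \right)} \right)}\right)^{2} = \left(-7 + \frac{2 + \frac{6}{4}}{2 \cdot \frac{6}{4}}\right)^{2} = \left(-7 + \frac{2 + 6 \cdot \frac{1}{4}}{2 \cdot 6 \cdot \frac{1}{4}}\right)^{2} = \left(-7 + \frac{2 + \frac{3}{2}}{2 \cdot \frac{3}{2}}\right)^{2} = \left(-7 + \frac{1}{2} \cdot \frac{2}{3} \cdot \frac{7}{2}\right)^{2} = \left(-7 + \frac{7}{6}\right)^{2} = \left(- \frac{35}{6}\right)^{2} = \frac{1225}{36}$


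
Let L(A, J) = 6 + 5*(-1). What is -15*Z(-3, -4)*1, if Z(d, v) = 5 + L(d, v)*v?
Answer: -15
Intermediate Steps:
L(A, J) = 1 (L(A, J) = 6 - 5 = 1)
Z(d, v) = 5 + v (Z(d, v) = 5 + 1*v = 5 + v)
-15*Z(-3, -4)*1 = -15*(5 - 4)*1 = -15*1*1 = -15*1 = -15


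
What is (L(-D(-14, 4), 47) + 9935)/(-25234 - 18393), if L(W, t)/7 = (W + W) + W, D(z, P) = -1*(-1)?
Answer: -9914/43627 ≈ -0.22724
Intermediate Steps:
D(z, P) = 1
L(W, t) = 21*W (L(W, t) = 7*((W + W) + W) = 7*(2*W + W) = 7*(3*W) = 21*W)
(L(-D(-14, 4), 47) + 9935)/(-25234 - 18393) = (21*(-1*1) + 9935)/(-25234 - 18393) = (21*(-1) + 9935)/(-43627) = (-21 + 9935)*(-1/43627) = 9914*(-1/43627) = -9914/43627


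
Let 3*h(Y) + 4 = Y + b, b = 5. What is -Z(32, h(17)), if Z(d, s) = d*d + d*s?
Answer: -1216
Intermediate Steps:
h(Y) = ⅓ + Y/3 (h(Y) = -4/3 + (Y + 5)/3 = -4/3 + (5 + Y)/3 = -4/3 + (5/3 + Y/3) = ⅓ + Y/3)
Z(d, s) = d² + d*s
-Z(32, h(17)) = -32*(32 + (⅓ + (⅓)*17)) = -32*(32 + (⅓ + 17/3)) = -32*(32 + 6) = -32*38 = -1*1216 = -1216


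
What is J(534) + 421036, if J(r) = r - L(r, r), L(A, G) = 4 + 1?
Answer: 421565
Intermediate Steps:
L(A, G) = 5
J(r) = -5 + r (J(r) = r - 1*5 = r - 5 = -5 + r)
J(534) + 421036 = (-5 + 534) + 421036 = 529 + 421036 = 421565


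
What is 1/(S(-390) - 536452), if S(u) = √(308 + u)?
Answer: -268226/143890374193 - I*√82/287780748386 ≈ -1.8641e-6 - 3.1466e-11*I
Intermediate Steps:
1/(S(-390) - 536452) = 1/(√(308 - 390) - 536452) = 1/(√(-82) - 536452) = 1/(I*√82 - 536452) = 1/(-536452 + I*√82)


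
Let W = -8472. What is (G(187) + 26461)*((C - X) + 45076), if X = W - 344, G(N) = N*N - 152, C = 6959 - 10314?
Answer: 3096806286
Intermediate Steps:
C = -3355
G(N) = -152 + N² (G(N) = N² - 152 = -152 + N²)
X = -8816 (X = -8472 - 344 = -8816)
(G(187) + 26461)*((C - X) + 45076) = ((-152 + 187²) + 26461)*((-3355 - 1*(-8816)) + 45076) = ((-152 + 34969) + 26461)*((-3355 + 8816) + 45076) = (34817 + 26461)*(5461 + 45076) = 61278*50537 = 3096806286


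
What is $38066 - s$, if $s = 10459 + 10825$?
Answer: $16782$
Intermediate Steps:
$s = 21284$
$38066 - s = 38066 - 21284 = 16782$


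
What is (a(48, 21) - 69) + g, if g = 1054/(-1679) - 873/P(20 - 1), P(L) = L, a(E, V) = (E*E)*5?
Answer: 363812558/31901 ≈ 11404.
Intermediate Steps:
a(E, V) = 5*E**2 (a(E, V) = E**2*5 = 5*E**2)
g = -1485793/31901 (g = 1054/(-1679) - 873/(20 - 1) = 1054*(-1/1679) - 873/19 = -1054/1679 - 873*1/19 = -1054/1679 - 873/19 = -1485793/31901 ≈ -46.575)
(a(48, 21) - 69) + g = (5*48**2 - 69) - 1485793/31901 = (5*2304 - 69) - 1485793/31901 = (11520 - 69) - 1485793/31901 = 11451 - 1485793/31901 = 363812558/31901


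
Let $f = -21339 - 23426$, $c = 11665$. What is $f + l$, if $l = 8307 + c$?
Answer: $-24793$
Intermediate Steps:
$l = 19972$ ($l = 8307 + 11665 = 19972$)
$f = -44765$ ($f = -21339 - 23426 = -44765$)
$f + l = -44765 + 19972 = -24793$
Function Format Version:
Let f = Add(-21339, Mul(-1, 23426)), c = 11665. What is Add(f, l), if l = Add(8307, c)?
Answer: -24793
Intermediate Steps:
l = 19972 (l = Add(8307, 11665) = 19972)
f = -44765 (f = Add(-21339, -23426) = -44765)
Add(f, l) = Add(-44765, 19972) = -24793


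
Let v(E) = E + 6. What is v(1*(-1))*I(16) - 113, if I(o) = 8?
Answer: -73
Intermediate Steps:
v(E) = 6 + E
v(1*(-1))*I(16) - 113 = (6 + 1*(-1))*8 - 113 = (6 - 1)*8 - 113 = 5*8 - 113 = 40 - 113 = -73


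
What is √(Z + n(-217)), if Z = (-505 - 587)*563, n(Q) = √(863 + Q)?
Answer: √(-614796 + √646) ≈ 784.07*I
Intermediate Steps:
Z = -614796 (Z = -1092*563 = -614796)
√(Z + n(-217)) = √(-614796 + √(863 - 217)) = √(-614796 + √646)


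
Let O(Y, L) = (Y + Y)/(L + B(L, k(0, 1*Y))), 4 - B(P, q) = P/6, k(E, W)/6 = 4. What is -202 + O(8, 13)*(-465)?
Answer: -62618/89 ≈ -703.57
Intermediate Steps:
k(E, W) = 24 (k(E, W) = 6*4 = 24)
B(P, q) = 4 - P/6
O(Y, L) = 2*Y/(4 + 5*L/6) (O(Y, L) = (Y + Y)/(L + (4 - L/6)) = (2*Y)/(4 + 5*L/6) = 2*Y/(4 + 5*L/6))
-202 + O(8, 13)*(-465) = -202 + (12*8/(24 + 5*13))*(-465) = -202 + (12*8/(24 + 65))*(-465) = -202 + (12*8/89)*(-465) = -202 + (12*8*(1/89))*(-465) = -202 + (96/89)*(-465) = -202 - 44640/89 = -62618/89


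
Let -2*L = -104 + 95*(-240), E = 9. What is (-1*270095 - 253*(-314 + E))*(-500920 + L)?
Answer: 94433061240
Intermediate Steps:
L = 11452 (L = -(-104 + 95*(-240))/2 = -(-104 - 22800)/2 = -½*(-22904) = 11452)
(-1*270095 - 253*(-314 + E))*(-500920 + L) = (-1*270095 - 253*(-314 + 9))*(-500920 + 11452) = (-270095 - 253*(-305))*(-489468) = (-270095 + 77165)*(-489468) = -192930*(-489468) = 94433061240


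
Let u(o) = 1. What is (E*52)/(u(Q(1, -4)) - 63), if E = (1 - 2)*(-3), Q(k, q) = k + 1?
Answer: -78/31 ≈ -2.5161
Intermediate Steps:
Q(k, q) = 1 + k
E = 3 (E = -1*(-3) = 3)
(E*52)/(u(Q(1, -4)) - 63) = (3*52)/(1 - 63) = 156/(-62) = 156*(-1/62) = -78/31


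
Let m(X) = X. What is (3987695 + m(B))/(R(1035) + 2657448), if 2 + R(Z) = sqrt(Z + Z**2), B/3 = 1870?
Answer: 5305996199515/3531009085328 - 11979915*sqrt(29785)/3531009085328 ≈ 1.5021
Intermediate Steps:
B = 5610 (B = 3*1870 = 5610)
R(Z) = -2 + sqrt(Z + Z**2)
(3987695 + m(B))/(R(1035) + 2657448) = (3987695 + 5610)/((-2 + sqrt(1035*(1 + 1035))) + 2657448) = 3993305/((-2 + sqrt(1035*1036)) + 2657448) = 3993305/((-2 + sqrt(1072260)) + 2657448) = 3993305/((-2 + 6*sqrt(29785)) + 2657448) = 3993305/(2657446 + 6*sqrt(29785))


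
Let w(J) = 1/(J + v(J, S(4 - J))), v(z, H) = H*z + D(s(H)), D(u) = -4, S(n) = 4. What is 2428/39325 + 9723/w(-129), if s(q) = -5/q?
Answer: -248149674347/39325 ≈ -6.3102e+6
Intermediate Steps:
v(z, H) = -4 + H*z (v(z, H) = H*z - 4 = -4 + H*z)
w(J) = 1/(-4 + 5*J) (w(J) = 1/(J + (-4 + 4*J)) = 1/(-4 + 5*J))
2428/39325 + 9723/w(-129) = 2428/39325 + 9723/(1/(-4 + 5*(-129))) = 2428*(1/39325) + 9723/(1/(-4 - 645)) = 2428/39325 + 9723/(1/(-649)) = 2428/39325 + 9723/(-1/649) = 2428/39325 + 9723*(-649) = 2428/39325 - 6310227 = -248149674347/39325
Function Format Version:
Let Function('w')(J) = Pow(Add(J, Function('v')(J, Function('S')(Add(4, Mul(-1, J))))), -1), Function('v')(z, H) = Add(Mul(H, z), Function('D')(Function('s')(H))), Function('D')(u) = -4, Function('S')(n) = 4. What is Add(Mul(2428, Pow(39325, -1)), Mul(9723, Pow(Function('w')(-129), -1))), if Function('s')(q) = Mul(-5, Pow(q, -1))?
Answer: Rational(-248149674347, 39325) ≈ -6.3102e+6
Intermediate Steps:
Function('v')(z, H) = Add(-4, Mul(H, z)) (Function('v')(z, H) = Add(Mul(H, z), -4) = Add(-4, Mul(H, z)))
Function('w')(J) = Pow(Add(-4, Mul(5, J)), -1) (Function('w')(J) = Pow(Add(J, Add(-4, Mul(4, J))), -1) = Pow(Add(-4, Mul(5, J)), -1))
Add(Mul(2428, Pow(39325, -1)), Mul(9723, Pow(Function('w')(-129), -1))) = Add(Mul(2428, Pow(39325, -1)), Mul(9723, Pow(Pow(Add(-4, Mul(5, -129)), -1), -1))) = Add(Mul(2428, Rational(1, 39325)), Mul(9723, Pow(Pow(Add(-4, -645), -1), -1))) = Add(Rational(2428, 39325), Mul(9723, Pow(Pow(-649, -1), -1))) = Add(Rational(2428, 39325), Mul(9723, Pow(Rational(-1, 649), -1))) = Add(Rational(2428, 39325), Mul(9723, -649)) = Add(Rational(2428, 39325), -6310227) = Rational(-248149674347, 39325)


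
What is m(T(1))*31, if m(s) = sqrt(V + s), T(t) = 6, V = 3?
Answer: 93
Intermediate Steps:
m(s) = sqrt(3 + s)
m(T(1))*31 = sqrt(3 + 6)*31 = sqrt(9)*31 = 3*31 = 93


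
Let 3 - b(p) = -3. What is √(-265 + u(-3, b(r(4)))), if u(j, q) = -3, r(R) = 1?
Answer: 2*I*√67 ≈ 16.371*I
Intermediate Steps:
b(p) = 6 (b(p) = 3 - 1*(-3) = 3 + 3 = 6)
√(-265 + u(-3, b(r(4)))) = √(-265 - 3) = √(-268) = 2*I*√67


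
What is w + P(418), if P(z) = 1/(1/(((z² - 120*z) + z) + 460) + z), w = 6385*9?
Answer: 3013163436447/52434757 ≈ 57465.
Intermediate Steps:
w = 57465
P(z) = 1/(z + 1/(460 + z² - 119*z)) (P(z) = 1/(1/((z² - 119*z) + 460) + z) = 1/(1/(460 + z² - 119*z) + z) = 1/(z + 1/(460 + z² - 119*z)))
w + P(418) = 57465 + (460 + 418² - 119*418)/(1 + 418³ - 119*418² + 460*418) = 57465 + (460 + 174724 - 49742)/(1 + 73034632 - 119*174724 + 192280) = 57465 + 125442/(1 + 73034632 - 20792156 + 192280) = 57465 + 125442/52434757 = 3013163436447/52434757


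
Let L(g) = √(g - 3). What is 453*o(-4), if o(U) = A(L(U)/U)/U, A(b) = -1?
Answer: 453/4 ≈ 113.25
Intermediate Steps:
L(g) = √(-3 + g)
o(U) = -1/U
453*o(-4) = 453*(-1/(-4)) = 453*(-1*(-¼)) = 453*(¼) = 453/4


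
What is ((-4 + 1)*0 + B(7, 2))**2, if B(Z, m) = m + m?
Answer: 16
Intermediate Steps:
B(Z, m) = 2*m
((-4 + 1)*0 + B(7, 2))**2 = ((-4 + 1)*0 + 2*2)**2 = (-3*0 + 4)**2 = (0 + 4)**2 = 4**2 = 16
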